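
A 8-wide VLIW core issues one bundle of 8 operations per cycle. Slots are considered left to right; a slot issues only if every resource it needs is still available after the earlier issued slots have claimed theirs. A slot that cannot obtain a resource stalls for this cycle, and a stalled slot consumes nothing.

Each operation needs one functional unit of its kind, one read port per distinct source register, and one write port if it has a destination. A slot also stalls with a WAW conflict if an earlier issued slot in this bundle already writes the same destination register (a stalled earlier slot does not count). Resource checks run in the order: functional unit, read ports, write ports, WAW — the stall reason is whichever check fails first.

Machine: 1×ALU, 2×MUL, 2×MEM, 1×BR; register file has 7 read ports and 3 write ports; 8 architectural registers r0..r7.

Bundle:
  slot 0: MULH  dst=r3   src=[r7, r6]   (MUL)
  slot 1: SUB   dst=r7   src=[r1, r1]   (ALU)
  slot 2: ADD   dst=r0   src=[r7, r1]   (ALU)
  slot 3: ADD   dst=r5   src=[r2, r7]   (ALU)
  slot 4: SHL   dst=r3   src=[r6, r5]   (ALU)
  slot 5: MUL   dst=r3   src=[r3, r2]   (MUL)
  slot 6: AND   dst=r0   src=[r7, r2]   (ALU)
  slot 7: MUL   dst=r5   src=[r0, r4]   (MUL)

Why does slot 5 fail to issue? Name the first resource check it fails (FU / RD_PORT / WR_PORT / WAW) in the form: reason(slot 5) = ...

reason(slot 5) = WAW

slot 0 (MUL): ISSUE — free A1,Mu1,Ld2,B1 rp5 wp2
slot 1 (ALU): ISSUE — free A0,Mu1,Ld2,B1 rp4 wp1
slot 2 (ALU): stall FU — free A0,Mu1,Ld2,B1 rp4 wp1
slot 3 (ALU): stall FU — free A0,Mu1,Ld2,B1 rp4 wp1
slot 4 (ALU): stall FU — free A0,Mu1,Ld2,B1 rp4 wp1
slot 5 (MUL): stall WAW — free A0,Mu1,Ld2,B1 rp4 wp1
slot 6 (ALU): stall FU — free A0,Mu1,Ld2,B1 rp4 wp1
slot 7 (MUL): ISSUE — free A0,Mu0,Ld2,B1 rp2 wp0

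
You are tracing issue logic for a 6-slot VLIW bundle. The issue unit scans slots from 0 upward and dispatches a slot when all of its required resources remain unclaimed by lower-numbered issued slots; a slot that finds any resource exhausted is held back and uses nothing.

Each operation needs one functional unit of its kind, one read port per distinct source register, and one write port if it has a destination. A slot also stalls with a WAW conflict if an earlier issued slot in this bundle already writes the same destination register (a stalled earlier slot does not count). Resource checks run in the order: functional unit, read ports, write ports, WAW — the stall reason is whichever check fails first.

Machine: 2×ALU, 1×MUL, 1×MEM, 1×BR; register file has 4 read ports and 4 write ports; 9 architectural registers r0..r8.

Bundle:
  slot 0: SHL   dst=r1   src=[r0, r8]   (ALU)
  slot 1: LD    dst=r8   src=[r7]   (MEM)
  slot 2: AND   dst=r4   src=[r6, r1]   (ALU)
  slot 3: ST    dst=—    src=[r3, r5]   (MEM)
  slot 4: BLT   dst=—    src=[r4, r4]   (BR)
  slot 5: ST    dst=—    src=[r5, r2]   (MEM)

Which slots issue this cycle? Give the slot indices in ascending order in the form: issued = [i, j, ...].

#0 ALU src=r0,r8 dispatched  <A:1 Mu:1 Ld:1 B:1 rd:2 wr:3>
#1 MEM src=r7 dispatched  <A:1 Mu:1 Ld:0 B:1 rd:1 wr:2>
#2 ALU src=r6,r1 held:RD_PORT  <A:1 Mu:1 Ld:0 B:1 rd:1 wr:2>
#3 MEM src=r3,r5 held:FU  <A:1 Mu:1 Ld:0 B:1 rd:1 wr:2>
#4 BR src=r4,r4 dispatched  <A:1 Mu:1 Ld:0 B:0 rd:0 wr:2>
#5 MEM src=r5,r2 held:FU  <A:1 Mu:1 Ld:0 B:0 rd:0 wr:2>

issued = [0, 1, 4]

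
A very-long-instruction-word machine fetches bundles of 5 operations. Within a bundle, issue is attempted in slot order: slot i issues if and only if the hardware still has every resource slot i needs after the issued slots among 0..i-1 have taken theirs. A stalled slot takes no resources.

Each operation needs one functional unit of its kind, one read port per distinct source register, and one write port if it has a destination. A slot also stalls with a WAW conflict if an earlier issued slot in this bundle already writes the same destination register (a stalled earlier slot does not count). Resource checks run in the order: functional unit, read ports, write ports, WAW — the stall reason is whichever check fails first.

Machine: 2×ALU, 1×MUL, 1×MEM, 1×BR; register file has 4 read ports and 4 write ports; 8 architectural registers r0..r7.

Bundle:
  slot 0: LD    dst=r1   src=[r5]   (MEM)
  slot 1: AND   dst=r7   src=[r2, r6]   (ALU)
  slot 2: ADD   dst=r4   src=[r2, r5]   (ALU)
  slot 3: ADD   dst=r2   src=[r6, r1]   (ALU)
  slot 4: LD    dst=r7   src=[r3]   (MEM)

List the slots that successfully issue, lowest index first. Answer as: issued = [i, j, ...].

(0) want 1×MEM +1rd +1wr — yes → AL2|MU1|ME0|BR1|rd3|wr3
(1) want 1×ALU +2rd +1wr — yes → AL1|MU1|ME0|BR1|rd1|wr2
(2) want 1×ALU +2rd +1wr — RD_PORT → AL1|MU1|ME0|BR1|rd1|wr2
(3) want 1×ALU +2rd +1wr — RD_PORT → AL1|MU1|ME0|BR1|rd1|wr2
(4) want 1×MEM +1rd +1wr — FU → AL1|MU1|ME0|BR1|rd1|wr2

issued = [0, 1]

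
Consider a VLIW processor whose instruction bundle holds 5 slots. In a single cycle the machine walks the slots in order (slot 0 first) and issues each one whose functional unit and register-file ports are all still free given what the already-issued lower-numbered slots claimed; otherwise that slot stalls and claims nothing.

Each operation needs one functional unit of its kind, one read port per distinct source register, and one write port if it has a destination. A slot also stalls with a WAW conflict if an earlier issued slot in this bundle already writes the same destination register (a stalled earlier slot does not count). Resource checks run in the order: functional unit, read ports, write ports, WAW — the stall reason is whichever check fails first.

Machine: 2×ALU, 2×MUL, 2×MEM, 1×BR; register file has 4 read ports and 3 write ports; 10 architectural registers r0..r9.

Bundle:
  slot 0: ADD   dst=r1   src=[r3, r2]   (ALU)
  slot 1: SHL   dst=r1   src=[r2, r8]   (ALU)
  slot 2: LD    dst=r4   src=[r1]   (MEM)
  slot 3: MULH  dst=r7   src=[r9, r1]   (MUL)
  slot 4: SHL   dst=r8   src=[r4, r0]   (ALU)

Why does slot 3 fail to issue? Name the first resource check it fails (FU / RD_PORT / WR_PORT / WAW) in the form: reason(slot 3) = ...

(0) want 1×ALU +2rd +1wr — yes → AL1|MU2|ME2|BR1|rd2|wr2
(1) want 1×ALU +2rd +1wr — WAW → AL1|MU2|ME2|BR1|rd2|wr2
(2) want 1×MEM +1rd +1wr — yes → AL1|MU2|ME1|BR1|rd1|wr1
(3) want 1×MUL +2rd +1wr — RD_PORT → AL1|MU2|ME1|BR1|rd1|wr1
(4) want 1×ALU +2rd +1wr — RD_PORT → AL1|MU2|ME1|BR1|rd1|wr1

reason(slot 3) = RD_PORT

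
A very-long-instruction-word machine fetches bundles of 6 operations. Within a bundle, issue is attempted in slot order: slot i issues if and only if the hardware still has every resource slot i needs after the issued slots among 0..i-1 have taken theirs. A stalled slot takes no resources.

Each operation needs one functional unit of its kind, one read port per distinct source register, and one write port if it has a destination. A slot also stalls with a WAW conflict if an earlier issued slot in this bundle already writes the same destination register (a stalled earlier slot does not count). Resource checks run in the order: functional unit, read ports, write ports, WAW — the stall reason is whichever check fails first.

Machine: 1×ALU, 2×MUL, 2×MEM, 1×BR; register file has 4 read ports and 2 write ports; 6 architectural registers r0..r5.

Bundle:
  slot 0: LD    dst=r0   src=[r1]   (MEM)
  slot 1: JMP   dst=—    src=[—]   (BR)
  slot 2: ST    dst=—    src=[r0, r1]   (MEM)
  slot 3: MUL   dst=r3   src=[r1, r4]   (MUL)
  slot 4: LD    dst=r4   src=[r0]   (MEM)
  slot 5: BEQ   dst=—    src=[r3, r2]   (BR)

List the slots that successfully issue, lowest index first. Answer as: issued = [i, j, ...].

slot 0 (MEM): ISSUE — free A1,Mu2,Ld1,B1 rp3 wp1
slot 1 (BR): ISSUE — free A1,Mu2,Ld1,B0 rp3 wp1
slot 2 (MEM): ISSUE — free A1,Mu2,Ld0,B0 rp1 wp1
slot 3 (MUL): stall RD_PORT — free A1,Mu2,Ld0,B0 rp1 wp1
slot 4 (MEM): stall FU — free A1,Mu2,Ld0,B0 rp1 wp1
slot 5 (BR): stall FU — free A1,Mu2,Ld0,B0 rp1 wp1

issued = [0, 1, 2]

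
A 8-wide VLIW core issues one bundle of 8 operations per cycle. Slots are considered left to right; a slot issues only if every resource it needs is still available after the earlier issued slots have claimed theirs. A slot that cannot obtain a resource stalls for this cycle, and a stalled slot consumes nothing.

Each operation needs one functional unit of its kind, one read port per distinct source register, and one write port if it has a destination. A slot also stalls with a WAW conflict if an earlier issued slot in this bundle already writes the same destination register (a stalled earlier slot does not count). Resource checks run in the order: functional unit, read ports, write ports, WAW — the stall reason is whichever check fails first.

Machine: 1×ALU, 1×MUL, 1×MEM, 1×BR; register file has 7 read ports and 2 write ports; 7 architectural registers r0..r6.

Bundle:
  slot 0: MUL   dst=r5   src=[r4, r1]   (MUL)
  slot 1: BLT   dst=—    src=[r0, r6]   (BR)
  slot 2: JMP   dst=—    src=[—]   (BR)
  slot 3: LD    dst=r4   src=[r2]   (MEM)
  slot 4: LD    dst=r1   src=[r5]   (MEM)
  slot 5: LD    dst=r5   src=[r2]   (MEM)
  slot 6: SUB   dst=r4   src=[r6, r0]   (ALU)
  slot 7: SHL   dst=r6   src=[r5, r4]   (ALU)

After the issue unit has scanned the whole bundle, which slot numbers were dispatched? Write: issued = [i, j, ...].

issued = [0, 1, 3]

  0. MUL→r5 ⇒ go  {1A/0Mu/1Ld/1B | 5r 1w}
  1. BR ⇒ go  {1A/0Mu/1Ld/0B | 3r 1w}
  2. BR ⇒ no(FU)  {1A/0Mu/1Ld/0B | 3r 1w}
  3. MEM→r4 ⇒ go  {1A/0Mu/0Ld/0B | 2r 0w}
  4. MEM→r1 ⇒ no(FU)  {1A/0Mu/0Ld/0B | 2r 0w}
  5. MEM→r5 ⇒ no(FU)  {1A/0Mu/0Ld/0B | 2r 0w}
  6. ALU→r4 ⇒ no(WR_PORT)  {1A/0Mu/0Ld/0B | 2r 0w}
  7. ALU→r6 ⇒ no(WR_PORT)  {1A/0Mu/0Ld/0B | 2r 0w}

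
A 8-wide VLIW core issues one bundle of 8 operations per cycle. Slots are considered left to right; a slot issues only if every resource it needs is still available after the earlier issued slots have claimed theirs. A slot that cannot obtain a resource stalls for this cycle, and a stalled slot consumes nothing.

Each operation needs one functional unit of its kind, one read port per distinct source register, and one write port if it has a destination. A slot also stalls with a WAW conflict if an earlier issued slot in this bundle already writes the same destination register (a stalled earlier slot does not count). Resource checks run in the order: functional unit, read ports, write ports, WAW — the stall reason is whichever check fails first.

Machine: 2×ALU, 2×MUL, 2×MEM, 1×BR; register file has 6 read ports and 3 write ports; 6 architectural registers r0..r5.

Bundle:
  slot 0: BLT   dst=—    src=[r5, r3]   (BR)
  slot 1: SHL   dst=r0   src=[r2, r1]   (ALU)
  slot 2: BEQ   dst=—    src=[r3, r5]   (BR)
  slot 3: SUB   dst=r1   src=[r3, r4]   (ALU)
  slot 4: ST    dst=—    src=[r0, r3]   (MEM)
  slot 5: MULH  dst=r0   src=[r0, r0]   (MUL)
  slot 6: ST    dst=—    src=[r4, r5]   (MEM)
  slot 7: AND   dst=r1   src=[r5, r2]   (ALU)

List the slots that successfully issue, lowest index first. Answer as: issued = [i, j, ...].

issued = [0, 1, 3]

  0. BR ⇒ go  {2A/2Mu/2Ld/0B | 4r 3w}
  1. ALU→r0 ⇒ go  {1A/2Mu/2Ld/0B | 2r 2w}
  2. BR ⇒ no(FU)  {1A/2Mu/2Ld/0B | 2r 2w}
  3. ALU→r1 ⇒ go  {0A/2Mu/2Ld/0B | 0r 1w}
  4. MEM ⇒ no(RD_PORT)  {0A/2Mu/2Ld/0B | 0r 1w}
  5. MUL→r0 ⇒ no(RD_PORT)  {0A/2Mu/2Ld/0B | 0r 1w}
  6. MEM ⇒ no(RD_PORT)  {0A/2Mu/2Ld/0B | 0r 1w}
  7. ALU→r1 ⇒ no(FU)  {0A/2Mu/2Ld/0B | 0r 1w}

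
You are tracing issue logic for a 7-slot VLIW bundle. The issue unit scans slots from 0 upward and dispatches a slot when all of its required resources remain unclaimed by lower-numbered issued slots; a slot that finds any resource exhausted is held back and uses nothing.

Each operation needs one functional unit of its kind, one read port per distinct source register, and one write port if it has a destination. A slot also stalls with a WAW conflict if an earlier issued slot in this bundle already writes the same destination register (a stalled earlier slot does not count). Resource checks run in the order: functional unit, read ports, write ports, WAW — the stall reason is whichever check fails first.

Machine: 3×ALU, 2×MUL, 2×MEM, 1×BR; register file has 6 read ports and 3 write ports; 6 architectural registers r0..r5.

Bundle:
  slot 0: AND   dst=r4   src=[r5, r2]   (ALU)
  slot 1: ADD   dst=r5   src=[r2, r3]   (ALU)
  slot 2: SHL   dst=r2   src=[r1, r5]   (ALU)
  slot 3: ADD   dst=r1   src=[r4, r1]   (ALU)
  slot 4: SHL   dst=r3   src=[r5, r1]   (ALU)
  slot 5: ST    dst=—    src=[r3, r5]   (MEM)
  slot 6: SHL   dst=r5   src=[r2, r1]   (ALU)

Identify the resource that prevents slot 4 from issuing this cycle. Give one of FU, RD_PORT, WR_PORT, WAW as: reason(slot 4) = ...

#0 ALU src=r5,r2 dispatched  <A:2 Mu:2 Ld:2 B:1 rd:4 wr:2>
#1 ALU src=r2,r3 dispatched  <A:1 Mu:2 Ld:2 B:1 rd:2 wr:1>
#2 ALU src=r1,r5 dispatched  <A:0 Mu:2 Ld:2 B:1 rd:0 wr:0>
#3 ALU src=r4,r1 held:FU  <A:0 Mu:2 Ld:2 B:1 rd:0 wr:0>
#4 ALU src=r5,r1 held:FU  <A:0 Mu:2 Ld:2 B:1 rd:0 wr:0>
#5 MEM src=r3,r5 held:RD_PORT  <A:0 Mu:2 Ld:2 B:1 rd:0 wr:0>
#6 ALU src=r2,r1 held:FU  <A:0 Mu:2 Ld:2 B:1 rd:0 wr:0>

reason(slot 4) = FU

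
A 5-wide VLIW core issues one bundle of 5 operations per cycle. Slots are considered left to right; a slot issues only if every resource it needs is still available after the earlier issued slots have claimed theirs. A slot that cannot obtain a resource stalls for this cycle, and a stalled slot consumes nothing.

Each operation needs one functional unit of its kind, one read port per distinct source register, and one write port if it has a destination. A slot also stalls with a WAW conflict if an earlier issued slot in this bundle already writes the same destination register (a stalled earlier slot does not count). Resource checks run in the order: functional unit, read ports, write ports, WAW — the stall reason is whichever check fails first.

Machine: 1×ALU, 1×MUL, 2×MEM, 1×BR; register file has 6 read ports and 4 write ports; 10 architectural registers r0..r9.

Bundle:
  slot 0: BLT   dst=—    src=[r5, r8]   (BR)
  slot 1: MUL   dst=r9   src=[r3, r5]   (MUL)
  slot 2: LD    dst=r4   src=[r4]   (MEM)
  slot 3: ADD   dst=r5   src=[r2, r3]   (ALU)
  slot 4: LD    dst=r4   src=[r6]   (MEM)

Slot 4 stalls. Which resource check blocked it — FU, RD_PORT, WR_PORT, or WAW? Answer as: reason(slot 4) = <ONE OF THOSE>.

slot 0 (BR): ISSUE — free A1,Mu1,Ld2,B0 rp4 wp4
slot 1 (MUL): ISSUE — free A1,Mu0,Ld2,B0 rp2 wp3
slot 2 (MEM): ISSUE — free A1,Mu0,Ld1,B0 rp1 wp2
slot 3 (ALU): stall RD_PORT — free A1,Mu0,Ld1,B0 rp1 wp2
slot 4 (MEM): stall WAW — free A1,Mu0,Ld1,B0 rp1 wp2

reason(slot 4) = WAW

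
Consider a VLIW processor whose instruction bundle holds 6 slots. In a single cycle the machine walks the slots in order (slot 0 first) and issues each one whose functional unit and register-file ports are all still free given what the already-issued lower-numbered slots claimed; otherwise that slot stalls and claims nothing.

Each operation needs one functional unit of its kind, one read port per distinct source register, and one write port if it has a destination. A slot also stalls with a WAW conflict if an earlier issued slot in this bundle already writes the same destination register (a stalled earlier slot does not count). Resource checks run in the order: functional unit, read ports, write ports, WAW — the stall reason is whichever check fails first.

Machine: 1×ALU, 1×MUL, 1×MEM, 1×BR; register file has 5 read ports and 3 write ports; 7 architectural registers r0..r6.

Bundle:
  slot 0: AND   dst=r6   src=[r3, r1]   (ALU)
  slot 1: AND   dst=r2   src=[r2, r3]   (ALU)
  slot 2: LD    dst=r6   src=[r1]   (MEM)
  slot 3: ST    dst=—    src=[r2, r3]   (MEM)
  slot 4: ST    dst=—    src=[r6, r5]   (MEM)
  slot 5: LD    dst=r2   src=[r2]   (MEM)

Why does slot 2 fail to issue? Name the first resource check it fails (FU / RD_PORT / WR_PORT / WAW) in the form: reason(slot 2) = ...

[0] ALU needs rd=2 wr=1: ok; after: ALU=0 MUL=1 MEM=1 BR=1, R=3, W=2
[1] ALU needs rd=2 wr=1: FU; after: ALU=0 MUL=1 MEM=1 BR=1, R=3, W=2
[2] MEM needs rd=1 wr=1: WAW; after: ALU=0 MUL=1 MEM=1 BR=1, R=3, W=2
[3] MEM needs rd=2 wr=0: ok; after: ALU=0 MUL=1 MEM=0 BR=1, R=1, W=2
[4] MEM needs rd=2 wr=0: FU; after: ALU=0 MUL=1 MEM=0 BR=1, R=1, W=2
[5] MEM needs rd=1 wr=1: FU; after: ALU=0 MUL=1 MEM=0 BR=1, R=1, W=2

reason(slot 2) = WAW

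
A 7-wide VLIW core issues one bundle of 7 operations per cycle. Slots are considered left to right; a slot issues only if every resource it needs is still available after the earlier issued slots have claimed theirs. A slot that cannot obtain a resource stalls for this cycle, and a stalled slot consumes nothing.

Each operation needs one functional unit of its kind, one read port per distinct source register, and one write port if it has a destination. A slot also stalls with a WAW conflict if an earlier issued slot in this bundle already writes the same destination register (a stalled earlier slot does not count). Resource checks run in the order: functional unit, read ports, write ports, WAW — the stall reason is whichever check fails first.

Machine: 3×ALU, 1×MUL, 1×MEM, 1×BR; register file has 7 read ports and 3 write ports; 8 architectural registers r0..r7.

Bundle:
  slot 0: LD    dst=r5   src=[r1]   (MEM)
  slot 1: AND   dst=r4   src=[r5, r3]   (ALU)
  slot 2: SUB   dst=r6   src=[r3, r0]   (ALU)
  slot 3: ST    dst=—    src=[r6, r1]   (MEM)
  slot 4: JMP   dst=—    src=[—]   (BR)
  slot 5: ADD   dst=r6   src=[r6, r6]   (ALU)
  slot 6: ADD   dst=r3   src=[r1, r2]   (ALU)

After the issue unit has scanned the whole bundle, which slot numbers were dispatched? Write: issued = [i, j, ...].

(0) want 1×MEM +1rd +1wr — yes → AL3|MU1|ME0|BR1|rd6|wr2
(1) want 1×ALU +2rd +1wr — yes → AL2|MU1|ME0|BR1|rd4|wr1
(2) want 1×ALU +2rd +1wr — yes → AL1|MU1|ME0|BR1|rd2|wr0
(3) want 1×MEM +2rd +0wr — FU → AL1|MU1|ME0|BR1|rd2|wr0
(4) want 1×BR +0rd +0wr — yes → AL1|MU1|ME0|BR0|rd2|wr0
(5) want 1×ALU +1rd +1wr — WR_PORT → AL1|MU1|ME0|BR0|rd2|wr0
(6) want 1×ALU +2rd +1wr — WR_PORT → AL1|MU1|ME0|BR0|rd2|wr0

issued = [0, 1, 2, 4]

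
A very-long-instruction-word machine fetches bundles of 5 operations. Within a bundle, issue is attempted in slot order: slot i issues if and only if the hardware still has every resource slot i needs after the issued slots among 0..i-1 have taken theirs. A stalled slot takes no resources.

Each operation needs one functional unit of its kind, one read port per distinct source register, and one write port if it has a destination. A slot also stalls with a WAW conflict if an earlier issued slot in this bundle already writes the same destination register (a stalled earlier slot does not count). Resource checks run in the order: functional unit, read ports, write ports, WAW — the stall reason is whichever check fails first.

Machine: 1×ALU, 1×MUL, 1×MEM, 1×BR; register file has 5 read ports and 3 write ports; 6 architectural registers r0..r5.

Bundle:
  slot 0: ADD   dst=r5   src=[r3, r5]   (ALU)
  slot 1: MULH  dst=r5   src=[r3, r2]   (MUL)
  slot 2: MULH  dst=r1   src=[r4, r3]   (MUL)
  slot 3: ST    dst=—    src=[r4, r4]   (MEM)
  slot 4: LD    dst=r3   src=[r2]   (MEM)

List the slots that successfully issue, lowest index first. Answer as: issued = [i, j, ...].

#0 ALU src=r3,r5 dispatched  <A:0 Mu:1 Ld:1 B:1 rd:3 wr:2>
#1 MUL src=r3,r2 held:WAW  <A:0 Mu:1 Ld:1 B:1 rd:3 wr:2>
#2 MUL src=r4,r3 dispatched  <A:0 Mu:0 Ld:1 B:1 rd:1 wr:1>
#3 MEM src=r4,r4 dispatched  <A:0 Mu:0 Ld:0 B:1 rd:0 wr:1>
#4 MEM src=r2 held:FU  <A:0 Mu:0 Ld:0 B:1 rd:0 wr:1>

issued = [0, 2, 3]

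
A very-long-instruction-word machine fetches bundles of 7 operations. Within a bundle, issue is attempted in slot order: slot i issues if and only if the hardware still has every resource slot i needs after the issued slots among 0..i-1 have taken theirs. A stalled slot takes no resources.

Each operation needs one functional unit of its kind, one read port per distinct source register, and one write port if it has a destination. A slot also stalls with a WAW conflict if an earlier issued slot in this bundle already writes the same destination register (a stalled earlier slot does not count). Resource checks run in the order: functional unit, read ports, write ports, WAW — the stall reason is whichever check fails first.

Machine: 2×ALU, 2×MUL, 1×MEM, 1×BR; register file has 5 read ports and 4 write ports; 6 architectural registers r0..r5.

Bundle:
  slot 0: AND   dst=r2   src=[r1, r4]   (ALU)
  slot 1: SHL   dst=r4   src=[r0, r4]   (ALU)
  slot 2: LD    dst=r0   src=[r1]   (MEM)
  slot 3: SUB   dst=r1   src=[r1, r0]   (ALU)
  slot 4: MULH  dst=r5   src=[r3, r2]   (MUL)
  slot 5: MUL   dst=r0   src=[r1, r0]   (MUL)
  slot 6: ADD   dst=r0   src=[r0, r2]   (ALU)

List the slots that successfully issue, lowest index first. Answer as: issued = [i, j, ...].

issued = [0, 1, 2]

  0. ALU→r2 ⇒ go  {1A/2Mu/1Ld/1B | 3r 3w}
  1. ALU→r4 ⇒ go  {0A/2Mu/1Ld/1B | 1r 2w}
  2. MEM→r0 ⇒ go  {0A/2Mu/0Ld/1B | 0r 1w}
  3. ALU→r1 ⇒ no(FU)  {0A/2Mu/0Ld/1B | 0r 1w}
  4. MUL→r5 ⇒ no(RD_PORT)  {0A/2Mu/0Ld/1B | 0r 1w}
  5. MUL→r0 ⇒ no(RD_PORT)  {0A/2Mu/0Ld/1B | 0r 1w}
  6. ALU→r0 ⇒ no(FU)  {0A/2Mu/0Ld/1B | 0r 1w}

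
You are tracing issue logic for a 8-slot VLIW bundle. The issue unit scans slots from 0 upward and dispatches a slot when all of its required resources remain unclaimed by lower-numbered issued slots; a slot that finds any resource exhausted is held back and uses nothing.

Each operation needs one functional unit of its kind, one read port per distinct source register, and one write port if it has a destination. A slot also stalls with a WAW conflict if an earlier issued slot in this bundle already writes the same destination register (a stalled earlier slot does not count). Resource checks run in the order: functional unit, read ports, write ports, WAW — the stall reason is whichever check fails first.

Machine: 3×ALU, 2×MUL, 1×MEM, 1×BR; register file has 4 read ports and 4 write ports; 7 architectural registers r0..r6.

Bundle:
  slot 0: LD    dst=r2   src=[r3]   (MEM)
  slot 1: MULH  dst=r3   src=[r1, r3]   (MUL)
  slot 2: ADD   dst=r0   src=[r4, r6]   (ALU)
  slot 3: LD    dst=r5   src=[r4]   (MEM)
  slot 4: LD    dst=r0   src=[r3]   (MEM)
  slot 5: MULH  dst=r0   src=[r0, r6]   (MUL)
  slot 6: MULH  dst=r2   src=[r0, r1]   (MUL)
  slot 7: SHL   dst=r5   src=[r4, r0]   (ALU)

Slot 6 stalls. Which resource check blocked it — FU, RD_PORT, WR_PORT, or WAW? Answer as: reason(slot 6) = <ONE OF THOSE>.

  0. MEM→r2 ⇒ go  {3A/2Mu/0Ld/1B | 3r 3w}
  1. MUL→r3 ⇒ go  {3A/1Mu/0Ld/1B | 1r 2w}
  2. ALU→r0 ⇒ no(RD_PORT)  {3A/1Mu/0Ld/1B | 1r 2w}
  3. MEM→r5 ⇒ no(FU)  {3A/1Mu/0Ld/1B | 1r 2w}
  4. MEM→r0 ⇒ no(FU)  {3A/1Mu/0Ld/1B | 1r 2w}
  5. MUL→r0 ⇒ no(RD_PORT)  {3A/1Mu/0Ld/1B | 1r 2w}
  6. MUL→r2 ⇒ no(RD_PORT)  {3A/1Mu/0Ld/1B | 1r 2w}
  7. ALU→r5 ⇒ no(RD_PORT)  {3A/1Mu/0Ld/1B | 1r 2w}

reason(slot 6) = RD_PORT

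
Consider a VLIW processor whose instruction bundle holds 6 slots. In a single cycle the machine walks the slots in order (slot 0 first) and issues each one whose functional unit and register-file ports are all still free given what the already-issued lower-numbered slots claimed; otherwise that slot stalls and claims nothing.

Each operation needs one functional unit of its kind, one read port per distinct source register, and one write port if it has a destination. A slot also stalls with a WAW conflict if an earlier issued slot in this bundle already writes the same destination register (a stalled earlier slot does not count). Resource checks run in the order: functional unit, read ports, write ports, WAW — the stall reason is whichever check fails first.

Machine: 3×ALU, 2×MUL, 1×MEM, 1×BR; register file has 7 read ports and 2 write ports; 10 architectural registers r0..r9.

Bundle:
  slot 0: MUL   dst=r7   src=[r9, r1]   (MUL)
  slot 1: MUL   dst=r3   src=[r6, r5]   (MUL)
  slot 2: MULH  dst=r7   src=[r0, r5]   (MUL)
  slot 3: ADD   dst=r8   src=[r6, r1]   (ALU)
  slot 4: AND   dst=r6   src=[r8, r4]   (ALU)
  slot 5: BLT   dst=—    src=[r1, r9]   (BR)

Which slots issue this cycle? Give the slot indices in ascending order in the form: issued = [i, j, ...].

issued = [0, 1, 5]

[0] MUL needs rd=2 wr=1: ok; after: ALU=3 MUL=1 MEM=1 BR=1, R=5, W=1
[1] MUL needs rd=2 wr=1: ok; after: ALU=3 MUL=0 MEM=1 BR=1, R=3, W=0
[2] MUL needs rd=2 wr=1: FU; after: ALU=3 MUL=0 MEM=1 BR=1, R=3, W=0
[3] ALU needs rd=2 wr=1: WR_PORT; after: ALU=3 MUL=0 MEM=1 BR=1, R=3, W=0
[4] ALU needs rd=2 wr=1: WR_PORT; after: ALU=3 MUL=0 MEM=1 BR=1, R=3, W=0
[5] BR needs rd=2 wr=0: ok; after: ALU=3 MUL=0 MEM=1 BR=0, R=1, W=0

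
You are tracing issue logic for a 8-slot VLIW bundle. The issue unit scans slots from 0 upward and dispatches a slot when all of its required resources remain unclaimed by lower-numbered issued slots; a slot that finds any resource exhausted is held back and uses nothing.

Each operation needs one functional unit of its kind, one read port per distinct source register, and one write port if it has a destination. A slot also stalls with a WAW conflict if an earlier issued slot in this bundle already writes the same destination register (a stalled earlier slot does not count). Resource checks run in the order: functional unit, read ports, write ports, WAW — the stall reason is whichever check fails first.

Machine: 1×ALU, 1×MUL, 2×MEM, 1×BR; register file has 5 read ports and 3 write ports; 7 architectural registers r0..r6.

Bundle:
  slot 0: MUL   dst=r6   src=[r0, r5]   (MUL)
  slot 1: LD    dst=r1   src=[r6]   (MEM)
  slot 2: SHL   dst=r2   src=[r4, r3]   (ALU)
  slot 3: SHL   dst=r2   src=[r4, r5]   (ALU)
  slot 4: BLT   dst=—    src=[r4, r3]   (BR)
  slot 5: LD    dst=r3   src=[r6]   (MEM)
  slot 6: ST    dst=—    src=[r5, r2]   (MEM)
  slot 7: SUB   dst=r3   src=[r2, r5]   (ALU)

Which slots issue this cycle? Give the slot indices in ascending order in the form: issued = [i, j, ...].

issued = [0, 1, 2]

slot 0 (MUL): ISSUE — free A1,Mu0,Ld2,B1 rp3 wp2
slot 1 (MEM): ISSUE — free A1,Mu0,Ld1,B1 rp2 wp1
slot 2 (ALU): ISSUE — free A0,Mu0,Ld1,B1 rp0 wp0
slot 3 (ALU): stall FU — free A0,Mu0,Ld1,B1 rp0 wp0
slot 4 (BR): stall RD_PORT — free A0,Mu0,Ld1,B1 rp0 wp0
slot 5 (MEM): stall RD_PORT — free A0,Mu0,Ld1,B1 rp0 wp0
slot 6 (MEM): stall RD_PORT — free A0,Mu0,Ld1,B1 rp0 wp0
slot 7 (ALU): stall FU — free A0,Mu0,Ld1,B1 rp0 wp0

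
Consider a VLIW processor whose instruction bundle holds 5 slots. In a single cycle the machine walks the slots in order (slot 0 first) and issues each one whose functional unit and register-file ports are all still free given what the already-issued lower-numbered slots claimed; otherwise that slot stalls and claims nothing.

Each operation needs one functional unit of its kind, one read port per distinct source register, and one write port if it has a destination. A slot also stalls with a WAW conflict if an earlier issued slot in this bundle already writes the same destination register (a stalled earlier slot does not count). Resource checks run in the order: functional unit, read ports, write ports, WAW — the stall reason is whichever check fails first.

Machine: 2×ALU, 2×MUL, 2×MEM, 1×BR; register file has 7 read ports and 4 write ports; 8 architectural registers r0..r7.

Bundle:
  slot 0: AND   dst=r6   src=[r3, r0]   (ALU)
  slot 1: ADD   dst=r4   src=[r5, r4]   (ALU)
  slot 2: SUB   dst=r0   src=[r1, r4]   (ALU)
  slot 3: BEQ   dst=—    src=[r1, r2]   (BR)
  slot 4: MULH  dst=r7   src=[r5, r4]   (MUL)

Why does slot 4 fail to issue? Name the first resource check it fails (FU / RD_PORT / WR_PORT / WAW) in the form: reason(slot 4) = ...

reason(slot 4) = RD_PORT

  0. ALU→r6 ⇒ go  {1A/2Mu/2Ld/1B | 5r 3w}
  1. ALU→r4 ⇒ go  {0A/2Mu/2Ld/1B | 3r 2w}
  2. ALU→r0 ⇒ no(FU)  {0A/2Mu/2Ld/1B | 3r 2w}
  3. BR ⇒ go  {0A/2Mu/2Ld/0B | 1r 2w}
  4. MUL→r7 ⇒ no(RD_PORT)  {0A/2Mu/2Ld/0B | 1r 2w}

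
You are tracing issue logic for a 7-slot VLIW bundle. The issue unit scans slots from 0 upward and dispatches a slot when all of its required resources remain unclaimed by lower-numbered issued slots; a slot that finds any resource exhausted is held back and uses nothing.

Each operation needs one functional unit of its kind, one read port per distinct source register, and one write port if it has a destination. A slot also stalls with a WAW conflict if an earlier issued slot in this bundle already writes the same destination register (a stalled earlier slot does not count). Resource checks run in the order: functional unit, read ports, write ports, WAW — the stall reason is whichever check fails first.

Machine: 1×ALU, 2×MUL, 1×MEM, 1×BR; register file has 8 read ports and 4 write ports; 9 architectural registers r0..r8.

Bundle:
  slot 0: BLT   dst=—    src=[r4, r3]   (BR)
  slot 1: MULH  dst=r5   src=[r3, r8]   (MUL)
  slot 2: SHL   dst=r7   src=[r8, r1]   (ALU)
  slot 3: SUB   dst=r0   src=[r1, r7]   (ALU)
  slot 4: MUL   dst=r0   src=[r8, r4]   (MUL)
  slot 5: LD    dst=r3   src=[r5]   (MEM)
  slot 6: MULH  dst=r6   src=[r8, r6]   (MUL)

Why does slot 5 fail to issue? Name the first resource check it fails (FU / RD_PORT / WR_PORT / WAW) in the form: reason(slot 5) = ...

[0] BR needs rd=2 wr=0: ok; after: ALU=1 MUL=2 MEM=1 BR=0, R=6, W=4
[1] MUL needs rd=2 wr=1: ok; after: ALU=1 MUL=1 MEM=1 BR=0, R=4, W=3
[2] ALU needs rd=2 wr=1: ok; after: ALU=0 MUL=1 MEM=1 BR=0, R=2, W=2
[3] ALU needs rd=2 wr=1: FU; after: ALU=0 MUL=1 MEM=1 BR=0, R=2, W=2
[4] MUL needs rd=2 wr=1: ok; after: ALU=0 MUL=0 MEM=1 BR=0, R=0, W=1
[5] MEM needs rd=1 wr=1: RD_PORT; after: ALU=0 MUL=0 MEM=1 BR=0, R=0, W=1
[6] MUL needs rd=2 wr=1: FU; after: ALU=0 MUL=0 MEM=1 BR=0, R=0, W=1

reason(slot 5) = RD_PORT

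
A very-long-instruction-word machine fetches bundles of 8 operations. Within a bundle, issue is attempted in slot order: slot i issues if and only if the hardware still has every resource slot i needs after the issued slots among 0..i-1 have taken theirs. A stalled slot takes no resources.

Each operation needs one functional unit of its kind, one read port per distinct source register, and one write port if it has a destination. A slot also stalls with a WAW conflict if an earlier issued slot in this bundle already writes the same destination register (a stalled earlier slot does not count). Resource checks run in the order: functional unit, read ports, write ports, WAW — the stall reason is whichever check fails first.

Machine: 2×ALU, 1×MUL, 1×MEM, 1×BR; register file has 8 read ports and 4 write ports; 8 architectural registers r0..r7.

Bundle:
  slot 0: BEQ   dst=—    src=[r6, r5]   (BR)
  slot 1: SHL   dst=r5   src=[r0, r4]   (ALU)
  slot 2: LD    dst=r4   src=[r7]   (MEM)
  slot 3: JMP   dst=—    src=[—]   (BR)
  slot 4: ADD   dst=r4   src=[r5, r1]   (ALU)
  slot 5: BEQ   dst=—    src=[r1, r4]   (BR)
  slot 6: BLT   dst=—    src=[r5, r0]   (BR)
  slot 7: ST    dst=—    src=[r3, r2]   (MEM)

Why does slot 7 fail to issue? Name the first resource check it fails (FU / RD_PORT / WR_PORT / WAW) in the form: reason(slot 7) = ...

(0) want 1×BR +2rd +0wr — yes → AL2|MU1|ME1|BR0|rd6|wr4
(1) want 1×ALU +2rd +1wr — yes → AL1|MU1|ME1|BR0|rd4|wr3
(2) want 1×MEM +1rd +1wr — yes → AL1|MU1|ME0|BR0|rd3|wr2
(3) want 1×BR +0rd +0wr — FU → AL1|MU1|ME0|BR0|rd3|wr2
(4) want 1×ALU +2rd +1wr — WAW → AL1|MU1|ME0|BR0|rd3|wr2
(5) want 1×BR +2rd +0wr — FU → AL1|MU1|ME0|BR0|rd3|wr2
(6) want 1×BR +2rd +0wr — FU → AL1|MU1|ME0|BR0|rd3|wr2
(7) want 1×MEM +2rd +0wr — FU → AL1|MU1|ME0|BR0|rd3|wr2

reason(slot 7) = FU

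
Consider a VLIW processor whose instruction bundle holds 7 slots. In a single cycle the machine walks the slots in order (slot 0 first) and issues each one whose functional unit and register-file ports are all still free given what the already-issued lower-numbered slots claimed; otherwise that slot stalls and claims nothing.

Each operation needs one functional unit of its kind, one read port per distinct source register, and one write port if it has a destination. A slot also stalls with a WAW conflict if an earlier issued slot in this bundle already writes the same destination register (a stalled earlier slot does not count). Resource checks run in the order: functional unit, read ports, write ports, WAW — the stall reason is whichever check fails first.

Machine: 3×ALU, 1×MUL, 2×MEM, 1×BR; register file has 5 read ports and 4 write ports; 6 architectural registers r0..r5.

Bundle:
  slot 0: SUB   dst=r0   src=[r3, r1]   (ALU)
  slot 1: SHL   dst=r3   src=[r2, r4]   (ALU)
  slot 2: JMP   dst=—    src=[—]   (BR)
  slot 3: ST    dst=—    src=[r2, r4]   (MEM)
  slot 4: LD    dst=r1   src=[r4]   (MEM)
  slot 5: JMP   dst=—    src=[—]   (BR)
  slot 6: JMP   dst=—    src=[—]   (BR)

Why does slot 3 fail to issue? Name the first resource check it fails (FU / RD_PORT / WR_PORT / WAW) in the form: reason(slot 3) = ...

#0 ALU src=r3,r1 dispatched  <A:2 Mu:1 Ld:2 B:1 rd:3 wr:3>
#1 ALU src=r2,r4 dispatched  <A:1 Mu:1 Ld:2 B:1 rd:1 wr:2>
#2 BR src=- dispatched  <A:1 Mu:1 Ld:2 B:0 rd:1 wr:2>
#3 MEM src=r2,r4 held:RD_PORT  <A:1 Mu:1 Ld:2 B:0 rd:1 wr:2>
#4 MEM src=r4 dispatched  <A:1 Mu:1 Ld:1 B:0 rd:0 wr:1>
#5 BR src=- held:FU  <A:1 Mu:1 Ld:1 B:0 rd:0 wr:1>
#6 BR src=- held:FU  <A:1 Mu:1 Ld:1 B:0 rd:0 wr:1>

reason(slot 3) = RD_PORT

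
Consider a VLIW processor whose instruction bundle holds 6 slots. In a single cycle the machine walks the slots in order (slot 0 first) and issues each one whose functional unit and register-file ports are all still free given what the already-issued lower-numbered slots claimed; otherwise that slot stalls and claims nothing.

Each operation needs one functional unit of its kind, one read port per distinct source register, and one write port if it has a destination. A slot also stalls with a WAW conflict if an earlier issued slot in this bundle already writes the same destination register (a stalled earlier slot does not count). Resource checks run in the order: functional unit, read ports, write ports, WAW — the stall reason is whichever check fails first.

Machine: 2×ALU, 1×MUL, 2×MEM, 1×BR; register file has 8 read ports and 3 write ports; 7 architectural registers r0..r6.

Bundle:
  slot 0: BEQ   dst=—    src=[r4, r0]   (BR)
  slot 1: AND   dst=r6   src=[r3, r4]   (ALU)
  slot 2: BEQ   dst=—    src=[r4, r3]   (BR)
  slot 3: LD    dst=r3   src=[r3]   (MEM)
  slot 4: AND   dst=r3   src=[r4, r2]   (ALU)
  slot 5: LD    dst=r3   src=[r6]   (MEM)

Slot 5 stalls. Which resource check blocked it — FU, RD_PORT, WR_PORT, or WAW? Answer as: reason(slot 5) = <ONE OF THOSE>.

#0 BR src=r4,r0 dispatched  <A:2 Mu:1 Ld:2 B:0 rd:6 wr:3>
#1 ALU src=r3,r4 dispatched  <A:1 Mu:1 Ld:2 B:0 rd:4 wr:2>
#2 BR src=r4,r3 held:FU  <A:1 Mu:1 Ld:2 B:0 rd:4 wr:2>
#3 MEM src=r3 dispatched  <A:1 Mu:1 Ld:1 B:0 rd:3 wr:1>
#4 ALU src=r4,r2 held:WAW  <A:1 Mu:1 Ld:1 B:0 rd:3 wr:1>
#5 MEM src=r6 held:WAW  <A:1 Mu:1 Ld:1 B:0 rd:3 wr:1>

reason(slot 5) = WAW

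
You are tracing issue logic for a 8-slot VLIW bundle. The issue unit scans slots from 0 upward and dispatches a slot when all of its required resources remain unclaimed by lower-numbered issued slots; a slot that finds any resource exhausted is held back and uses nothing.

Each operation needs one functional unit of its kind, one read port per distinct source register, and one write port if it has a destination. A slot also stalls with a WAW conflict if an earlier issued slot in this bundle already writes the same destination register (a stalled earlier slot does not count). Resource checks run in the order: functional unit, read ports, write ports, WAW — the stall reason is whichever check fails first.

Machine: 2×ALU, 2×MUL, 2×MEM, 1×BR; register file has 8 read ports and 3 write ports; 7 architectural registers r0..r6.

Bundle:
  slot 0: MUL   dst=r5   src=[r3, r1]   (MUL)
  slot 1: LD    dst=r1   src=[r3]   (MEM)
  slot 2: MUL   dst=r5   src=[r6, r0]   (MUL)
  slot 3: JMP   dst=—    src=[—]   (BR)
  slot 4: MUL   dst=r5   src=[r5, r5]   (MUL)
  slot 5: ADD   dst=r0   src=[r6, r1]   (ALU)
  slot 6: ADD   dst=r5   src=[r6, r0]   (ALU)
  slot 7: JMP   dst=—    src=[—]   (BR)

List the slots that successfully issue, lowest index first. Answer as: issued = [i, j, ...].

slot 0 (MUL): ISSUE — free A2,Mu1,Ld2,B1 rp6 wp2
slot 1 (MEM): ISSUE — free A2,Mu1,Ld1,B1 rp5 wp1
slot 2 (MUL): stall WAW — free A2,Mu1,Ld1,B1 rp5 wp1
slot 3 (BR): ISSUE — free A2,Mu1,Ld1,B0 rp5 wp1
slot 4 (MUL): stall WAW — free A2,Mu1,Ld1,B0 rp5 wp1
slot 5 (ALU): ISSUE — free A1,Mu1,Ld1,B0 rp3 wp0
slot 6 (ALU): stall WR_PORT — free A1,Mu1,Ld1,B0 rp3 wp0
slot 7 (BR): stall FU — free A1,Mu1,Ld1,B0 rp3 wp0

issued = [0, 1, 3, 5]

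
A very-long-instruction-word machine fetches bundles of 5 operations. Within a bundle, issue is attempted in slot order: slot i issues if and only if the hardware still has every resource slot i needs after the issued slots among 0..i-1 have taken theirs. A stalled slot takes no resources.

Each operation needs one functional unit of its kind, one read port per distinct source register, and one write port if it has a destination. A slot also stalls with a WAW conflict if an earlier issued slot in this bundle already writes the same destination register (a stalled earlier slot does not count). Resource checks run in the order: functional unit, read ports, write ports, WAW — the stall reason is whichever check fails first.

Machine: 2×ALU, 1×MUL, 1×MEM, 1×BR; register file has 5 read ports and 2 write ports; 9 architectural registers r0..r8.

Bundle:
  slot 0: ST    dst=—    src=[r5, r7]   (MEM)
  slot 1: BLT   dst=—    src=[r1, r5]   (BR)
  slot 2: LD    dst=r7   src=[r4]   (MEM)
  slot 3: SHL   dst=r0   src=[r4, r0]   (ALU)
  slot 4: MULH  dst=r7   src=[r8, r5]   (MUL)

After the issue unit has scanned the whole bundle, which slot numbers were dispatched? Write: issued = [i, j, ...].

issued = [0, 1]

[0] MEM needs rd=2 wr=0: ok; after: ALU=2 MUL=1 MEM=0 BR=1, R=3, W=2
[1] BR needs rd=2 wr=0: ok; after: ALU=2 MUL=1 MEM=0 BR=0, R=1, W=2
[2] MEM needs rd=1 wr=1: FU; after: ALU=2 MUL=1 MEM=0 BR=0, R=1, W=2
[3] ALU needs rd=2 wr=1: RD_PORT; after: ALU=2 MUL=1 MEM=0 BR=0, R=1, W=2
[4] MUL needs rd=2 wr=1: RD_PORT; after: ALU=2 MUL=1 MEM=0 BR=0, R=1, W=2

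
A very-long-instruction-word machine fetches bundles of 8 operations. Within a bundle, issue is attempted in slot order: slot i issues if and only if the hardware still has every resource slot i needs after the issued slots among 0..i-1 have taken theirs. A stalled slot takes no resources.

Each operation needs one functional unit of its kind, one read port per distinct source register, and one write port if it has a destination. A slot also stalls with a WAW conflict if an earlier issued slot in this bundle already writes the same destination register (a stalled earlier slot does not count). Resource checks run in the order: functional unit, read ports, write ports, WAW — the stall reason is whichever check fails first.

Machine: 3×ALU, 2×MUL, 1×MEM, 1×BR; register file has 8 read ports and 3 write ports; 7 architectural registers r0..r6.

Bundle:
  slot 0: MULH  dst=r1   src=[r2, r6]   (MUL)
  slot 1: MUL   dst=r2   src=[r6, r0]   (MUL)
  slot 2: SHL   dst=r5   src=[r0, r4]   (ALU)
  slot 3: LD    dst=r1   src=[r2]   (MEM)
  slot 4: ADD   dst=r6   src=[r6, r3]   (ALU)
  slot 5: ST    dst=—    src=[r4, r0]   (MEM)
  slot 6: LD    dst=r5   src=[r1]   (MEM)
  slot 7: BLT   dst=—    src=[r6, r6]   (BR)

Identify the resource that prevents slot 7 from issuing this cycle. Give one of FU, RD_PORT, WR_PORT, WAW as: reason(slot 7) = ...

reason(slot 7) = RD_PORT

#0 MUL src=r2,r6 dispatched  <A:3 Mu:1 Ld:1 B:1 rd:6 wr:2>
#1 MUL src=r6,r0 dispatched  <A:3 Mu:0 Ld:1 B:1 rd:4 wr:1>
#2 ALU src=r0,r4 dispatched  <A:2 Mu:0 Ld:1 B:1 rd:2 wr:0>
#3 MEM src=r2 held:WR_PORT  <A:2 Mu:0 Ld:1 B:1 rd:2 wr:0>
#4 ALU src=r6,r3 held:WR_PORT  <A:2 Mu:0 Ld:1 B:1 rd:2 wr:0>
#5 MEM src=r4,r0 dispatched  <A:2 Mu:0 Ld:0 B:1 rd:0 wr:0>
#6 MEM src=r1 held:FU  <A:2 Mu:0 Ld:0 B:1 rd:0 wr:0>
#7 BR src=r6,r6 held:RD_PORT  <A:2 Mu:0 Ld:0 B:1 rd:0 wr:0>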